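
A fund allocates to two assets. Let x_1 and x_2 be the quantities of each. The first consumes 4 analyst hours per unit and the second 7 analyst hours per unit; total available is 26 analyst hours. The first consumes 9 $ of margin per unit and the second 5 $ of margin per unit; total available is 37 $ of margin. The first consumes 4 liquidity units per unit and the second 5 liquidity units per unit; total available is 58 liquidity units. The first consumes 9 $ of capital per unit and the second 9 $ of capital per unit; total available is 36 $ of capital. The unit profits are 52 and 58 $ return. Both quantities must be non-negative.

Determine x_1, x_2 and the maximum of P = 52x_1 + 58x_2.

x_1 = 2/3, x_2 = 10/3, maximum P = 228

The optimum lies where 4x_1 + 7x_2 = 26 and 9x_1 + 9x_2 = 36.
Solving simultaneously gives x_1 = 2/3, x_2 = 10/3.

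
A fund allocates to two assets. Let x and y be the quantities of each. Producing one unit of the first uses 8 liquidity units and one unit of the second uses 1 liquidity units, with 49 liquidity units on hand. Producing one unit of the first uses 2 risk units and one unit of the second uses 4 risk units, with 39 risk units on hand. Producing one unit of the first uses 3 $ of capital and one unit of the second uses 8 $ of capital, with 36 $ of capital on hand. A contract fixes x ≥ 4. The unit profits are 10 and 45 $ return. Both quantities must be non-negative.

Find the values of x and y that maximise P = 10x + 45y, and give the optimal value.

x = 4, y = 3, maximum P = 175

At the optimal vertex, 3x + 8y = 36 and x = 4.
Solving simultaneously gives x = 4, y = 3.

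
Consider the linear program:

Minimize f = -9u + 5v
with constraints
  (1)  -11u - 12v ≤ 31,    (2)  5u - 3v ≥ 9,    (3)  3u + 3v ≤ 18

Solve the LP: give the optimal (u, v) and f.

Feasible corners and f = -9u + 5v:
  (5/31, -254/93) → f = -1405/93
  (103, -97) → f = -1412
  (27/8, 21/8) → f = -69/4

The binding constraints are -11u - 12v = 31 and 3u + 3v = 18.
Solving simultaneously gives u = 103, v = -97.

u = 103, v = -97, minimum f = -1412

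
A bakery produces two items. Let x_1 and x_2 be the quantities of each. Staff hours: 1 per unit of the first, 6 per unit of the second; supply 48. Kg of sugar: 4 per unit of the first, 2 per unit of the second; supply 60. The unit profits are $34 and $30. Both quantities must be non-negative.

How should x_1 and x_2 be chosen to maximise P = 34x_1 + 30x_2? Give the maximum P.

x_1 = 12, x_2 = 6, maximum P = 588

The optimum lies where x_1 + 6x_2 = 48 and 4x_1 + 2x_2 = 60.
Solving simultaneously gives x_1 = 12, x_2 = 6.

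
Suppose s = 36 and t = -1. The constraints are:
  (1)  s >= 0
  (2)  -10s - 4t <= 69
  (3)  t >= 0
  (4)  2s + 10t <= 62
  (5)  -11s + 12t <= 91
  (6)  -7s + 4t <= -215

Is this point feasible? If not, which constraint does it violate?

not feasible — violates (3)

Constraint (3): t = -1, which is not ≥ 0. All other constraints are satisfied.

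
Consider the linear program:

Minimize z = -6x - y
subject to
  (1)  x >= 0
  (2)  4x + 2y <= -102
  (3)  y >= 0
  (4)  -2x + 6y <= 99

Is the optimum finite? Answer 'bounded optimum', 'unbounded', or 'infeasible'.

infeasible

The boundaries x = 0 and 4x + 2y = -102 meet at (0, -51), but that point violates y ≥ 0. Every candidate vertex is excluded by some other constraint, so the feasible region is empty.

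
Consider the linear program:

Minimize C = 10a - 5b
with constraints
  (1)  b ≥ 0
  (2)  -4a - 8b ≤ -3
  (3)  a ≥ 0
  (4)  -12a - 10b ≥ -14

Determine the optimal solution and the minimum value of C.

a = 0, b = 7/5, minimum C = -7

Corner points and C = 10a - 5b:
  (3/4, 0) → C = 15/2
  (7/6, 0) → C = 35/3
  (0, 3/8) → C = -15/8
  (0, 7/5) → C = -7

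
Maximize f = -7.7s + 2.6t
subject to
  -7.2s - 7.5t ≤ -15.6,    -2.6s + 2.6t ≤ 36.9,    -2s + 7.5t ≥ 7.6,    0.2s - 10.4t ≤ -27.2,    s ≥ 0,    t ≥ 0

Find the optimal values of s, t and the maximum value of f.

s = 0, t = 369/26, maximum f = 369/10

Extreme points and f = -7.7s + 2.6t:
  (0, 369/26) → f = 369/10
  (6248/965, 2644/965) → f = -206176/4825
  (0, 34/13) → f = 34/5
The feasible region is unbounded (it extends along (1, 1), (15, 4)), but f strictly decreases along every unbounded feasible direction, so there is no improving ray and the maximum is attained at a vertex.

At the optimal vertex, -2.6s + 2.6t = 36.9 and s = 0.
Solving simultaneously gives s = 0, t = 369/26.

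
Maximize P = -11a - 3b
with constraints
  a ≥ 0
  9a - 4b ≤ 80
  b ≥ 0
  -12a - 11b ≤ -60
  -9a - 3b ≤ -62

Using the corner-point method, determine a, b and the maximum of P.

Vertices and P = -11a - 3b:
  (0, 62/3) → P = -62
  (80/9, 0) → P = -880/9
  (62/9, 0) → P = -682/9
The feasible region is unbounded (it extends along (0, 1), (4, 9)), but P strictly decreases along every unbounded feasible direction, so there is no improving ray and the maximum is attained at a vertex.

The binding constraints are a = 0 and -9a - 3b = -62.
Solving simultaneously gives a = 0, b = 62/3.

a = 0, b = 62/3, maximum P = -62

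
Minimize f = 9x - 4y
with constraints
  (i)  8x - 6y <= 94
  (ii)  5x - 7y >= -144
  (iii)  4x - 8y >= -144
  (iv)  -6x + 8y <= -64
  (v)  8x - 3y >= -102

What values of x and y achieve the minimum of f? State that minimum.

Corner points and f = 9x - 4y:
  (92/7, 13/7) → f = 776/7
  (-149/4, -196/3) → f = -887/12
  (-504/23, -562/23) → f = -2288/23

The binding constraints are -6x + 8y = -64 and 8x - 3y = -102.
Solving simultaneously gives x = -504/23, y = -562/23.

x = -504/23, y = -562/23, minimum f = -2288/23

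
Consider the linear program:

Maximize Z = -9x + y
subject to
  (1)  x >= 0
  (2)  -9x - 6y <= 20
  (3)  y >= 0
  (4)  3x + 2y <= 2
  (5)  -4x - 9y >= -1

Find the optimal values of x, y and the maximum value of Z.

Extreme points and Z = -9x + y:
  (0, 0) → Z = 0
  (0, 1/9) → Z = 1/9
  (1/4, 0) → Z = -9/4

At the optimal vertex, x = 0 and -4x - 9y = -1.
Solving simultaneously gives x = 0, y = 1/9.

x = 0, y = 1/9, maximum Z = 1/9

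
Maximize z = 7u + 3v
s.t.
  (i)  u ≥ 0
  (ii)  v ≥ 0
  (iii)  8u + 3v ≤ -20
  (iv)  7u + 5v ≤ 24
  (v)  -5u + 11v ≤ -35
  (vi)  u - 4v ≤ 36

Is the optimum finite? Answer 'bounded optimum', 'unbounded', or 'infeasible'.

The boundaries u = 0 and 8u + 3v = -20 meet at (0, -20/3), but that point violates v ≥ 0. Every candidate vertex is excluded by some other constraint, so the feasible region is empty.

infeasible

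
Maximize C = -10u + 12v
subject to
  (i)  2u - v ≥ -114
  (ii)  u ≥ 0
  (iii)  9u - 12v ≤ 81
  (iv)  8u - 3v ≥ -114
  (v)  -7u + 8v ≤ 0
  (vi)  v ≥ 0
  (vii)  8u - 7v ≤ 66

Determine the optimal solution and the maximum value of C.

u = 176/5, v = 154/5, maximum C = 88/5

At the optimal vertex, -7u + 8v = 0 and 8u - 7v = 66.
Solving simultaneously gives u = 176/5, v = 154/5.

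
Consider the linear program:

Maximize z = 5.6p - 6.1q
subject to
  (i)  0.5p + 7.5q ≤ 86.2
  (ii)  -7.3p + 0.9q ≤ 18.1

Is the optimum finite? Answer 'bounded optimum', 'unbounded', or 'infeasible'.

unbounded

From the feasible point (-1939/1840, 21277/1840), moving in the direction (-0.9, -7.3) keeps every constraint satisfied while z increases without bound.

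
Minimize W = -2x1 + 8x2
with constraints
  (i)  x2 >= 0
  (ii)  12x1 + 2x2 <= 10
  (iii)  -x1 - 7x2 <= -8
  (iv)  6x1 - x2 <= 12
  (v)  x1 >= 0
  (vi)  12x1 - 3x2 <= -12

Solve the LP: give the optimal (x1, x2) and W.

x1 = 0, x2 = 4, minimum W = 32

Extreme points and W = -2x1 + 8x2:
  (0, 5) → W = 40
  (1/10, 22/5) → W = 35
  (0, 4) → W = 32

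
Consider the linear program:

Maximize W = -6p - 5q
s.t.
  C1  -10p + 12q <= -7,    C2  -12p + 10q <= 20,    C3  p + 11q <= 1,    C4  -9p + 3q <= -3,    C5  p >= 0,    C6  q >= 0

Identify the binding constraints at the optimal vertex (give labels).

Feasible corners and W = -6p - 5q:
  (89/122, 3/122) → W = -9/2
  (7/10, 0) → W = -21/5
  (1, 0) → W = -6

The maximum is at (7/10, 0). Substituting into each constraint, equality holds for C1 and C6; the remaining constraints have slack.

C1 and C6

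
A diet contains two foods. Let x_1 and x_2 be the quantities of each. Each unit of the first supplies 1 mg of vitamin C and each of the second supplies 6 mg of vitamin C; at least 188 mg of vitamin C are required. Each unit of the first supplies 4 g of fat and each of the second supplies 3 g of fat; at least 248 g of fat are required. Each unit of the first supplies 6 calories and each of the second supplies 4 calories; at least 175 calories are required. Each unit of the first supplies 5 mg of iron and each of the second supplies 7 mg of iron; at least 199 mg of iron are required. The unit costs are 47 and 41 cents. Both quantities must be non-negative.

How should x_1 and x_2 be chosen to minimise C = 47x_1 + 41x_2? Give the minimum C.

Feasible corners and C = 47x_1 + 41x_2:
  (0, 248/3) → C = 10168/3
  (188, 0) → C = 8836
  (44, 24) → C = 3052
The feasible region is unbounded (it extends along (0, 1), (1, 0)), but C strictly increases along every unbounded feasible direction, so there is no improving ray and the minimum is attained at a vertex.

At the optimal vertex, x_1 + 6x_2 = 188 and 4x_1 + 3x_2 = 248.
Solving simultaneously gives x_1 = 44, x_2 = 24.

x_1 = 44, x_2 = 24, minimum C = 3052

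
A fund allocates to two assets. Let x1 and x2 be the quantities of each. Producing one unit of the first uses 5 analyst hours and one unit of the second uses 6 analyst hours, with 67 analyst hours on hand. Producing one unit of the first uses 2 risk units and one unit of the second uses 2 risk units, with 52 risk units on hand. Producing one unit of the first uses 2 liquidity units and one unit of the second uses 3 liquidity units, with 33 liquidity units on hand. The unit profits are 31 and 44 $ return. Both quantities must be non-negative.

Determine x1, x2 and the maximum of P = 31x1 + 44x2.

Feasible corners and P = 31x1 + 44x2:
  (0, 0) → P = 0
  (0, 11) → P = 484
  (67/5, 0) → P = 2077/5
  (1, 31/3) → P = 1457/3

x1 = 1, x2 = 31/3, maximum P = 1457/3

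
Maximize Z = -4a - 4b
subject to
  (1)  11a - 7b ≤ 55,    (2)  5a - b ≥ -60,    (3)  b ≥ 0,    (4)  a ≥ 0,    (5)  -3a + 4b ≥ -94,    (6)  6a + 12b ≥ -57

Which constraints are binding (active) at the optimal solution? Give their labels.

(3) and (4)

Corner points and Z = -4a - 4b:
  (5, 0) → Z = -20
  (0, 60) → Z = -240
  (0, 0) → Z = 0
The feasible region is unbounded (it extends along (1, 5), (7, 11)), but Z strictly decreases along every unbounded feasible direction, so there is no improving ray and the maximum is attained at a vertex.

The maximum is at (0, 0). Substituting into each constraint, equality holds for (3) and (4); the remaining constraints have slack.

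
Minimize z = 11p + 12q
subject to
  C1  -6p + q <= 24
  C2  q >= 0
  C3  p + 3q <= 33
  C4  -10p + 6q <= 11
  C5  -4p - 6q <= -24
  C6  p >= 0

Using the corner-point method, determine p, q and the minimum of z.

p = 13/14, q = 71/21, minimum z = 711/14

Vertices and z = 11p + 12q:
  (33, 0) → z = 363
  (6, 0) → z = 66
  (55/12, 341/36) → z = 1969/12
  (13/14, 71/21) → z = 711/14

The binding constraints are -10p + 6q = 11 and -4p - 6q = -24.
Solving simultaneously gives p = 13/14, q = 71/21.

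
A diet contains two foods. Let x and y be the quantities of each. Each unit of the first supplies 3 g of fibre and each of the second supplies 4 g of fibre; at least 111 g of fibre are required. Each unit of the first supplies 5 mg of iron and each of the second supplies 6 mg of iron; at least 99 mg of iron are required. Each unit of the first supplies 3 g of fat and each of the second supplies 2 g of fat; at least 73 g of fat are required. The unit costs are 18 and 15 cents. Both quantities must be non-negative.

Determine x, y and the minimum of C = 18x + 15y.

x = 35/3, y = 19, minimum C = 495

The feasible region is unbounded (it extends along (0, 1), (1, 0)), but C strictly increases along every unbounded feasible direction, so there is no improving ray and the minimum is attained at a vertex.

At the optimal vertex, 3x + 4y = 111 and 3x + 2y = 73.
Solving simultaneously gives x = 35/3, y = 19.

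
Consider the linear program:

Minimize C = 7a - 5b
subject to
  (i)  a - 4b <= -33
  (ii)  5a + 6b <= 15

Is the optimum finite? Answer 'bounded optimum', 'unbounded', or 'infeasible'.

From the feasible point (-69/13, 90/13), moving in the direction (-4, -1) keeps every constraint satisfied while C decreases without bound.

unbounded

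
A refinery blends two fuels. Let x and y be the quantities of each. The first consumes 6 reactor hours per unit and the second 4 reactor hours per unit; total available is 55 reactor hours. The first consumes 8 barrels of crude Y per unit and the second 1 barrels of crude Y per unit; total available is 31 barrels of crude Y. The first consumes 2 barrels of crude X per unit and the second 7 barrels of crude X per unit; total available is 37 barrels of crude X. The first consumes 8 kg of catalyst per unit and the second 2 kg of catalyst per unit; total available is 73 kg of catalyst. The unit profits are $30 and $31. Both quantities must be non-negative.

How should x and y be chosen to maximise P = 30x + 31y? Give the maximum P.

Vertices and P = 30x + 31y:
  (0, 0) → P = 0
  (0, 37/7) → P = 1147/7
  (31/8, 0) → P = 465/4
  (10/3, 13/3) → P = 703/3

At the optimal vertex, 8x + y = 31 and 2x + 7y = 37.
Solving simultaneously gives x = 10/3, y = 13/3.

x = 10/3, y = 13/3, maximum P = 703/3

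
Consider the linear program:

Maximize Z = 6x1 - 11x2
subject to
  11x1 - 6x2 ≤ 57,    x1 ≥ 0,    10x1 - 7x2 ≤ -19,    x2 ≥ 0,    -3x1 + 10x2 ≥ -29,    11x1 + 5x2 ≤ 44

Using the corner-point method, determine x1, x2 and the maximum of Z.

x1 = 0, x2 = 19/7, maximum Z = -209/7

Feasible corners and Z = 6x1 - 11x2:
  (0, 19/7) → Z = -209/7
  (0, 44/5) → Z = -484/5
  (213/127, 649/127) → Z = -5861/127

At the optimal vertex, x1 = 0 and 10x1 - 7x2 = -19.
Solving simultaneously gives x1 = 0, x2 = 19/7.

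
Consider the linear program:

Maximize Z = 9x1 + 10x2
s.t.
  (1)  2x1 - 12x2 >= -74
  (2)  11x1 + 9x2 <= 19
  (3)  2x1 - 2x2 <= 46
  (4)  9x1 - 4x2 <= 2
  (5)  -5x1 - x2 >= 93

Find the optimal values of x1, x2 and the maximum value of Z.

x1 = -595/31, x2 = 92/31, maximum Z = -4435/31

The feasible region is unbounded (it extends along (-1, -1), (-6, -1)), but Z strictly decreases along every unbounded feasible direction, so there is no improving ray and the maximum is attained at a vertex.

At the optimal vertex, 2x1 - 12x2 = -74 and -5x1 - x2 = 93.
Solving simultaneously gives x1 = -595/31, x2 = 92/31.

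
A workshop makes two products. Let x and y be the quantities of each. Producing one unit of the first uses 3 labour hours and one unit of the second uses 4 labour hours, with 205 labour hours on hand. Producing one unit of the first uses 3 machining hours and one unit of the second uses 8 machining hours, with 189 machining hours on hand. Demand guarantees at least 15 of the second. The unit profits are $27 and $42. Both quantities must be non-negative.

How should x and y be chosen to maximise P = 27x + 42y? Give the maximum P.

x = 23, y = 15, maximum P = 1251

Feasible corners and P = 27x + 42y:
  (0, 189/8) → P = 3969/4
  (0, 15) → P = 630
  (23, 15) → P = 1251

At the optimal vertex, 3x + 8y = 189 and y = 15.
Solving simultaneously gives x = 23, y = 15.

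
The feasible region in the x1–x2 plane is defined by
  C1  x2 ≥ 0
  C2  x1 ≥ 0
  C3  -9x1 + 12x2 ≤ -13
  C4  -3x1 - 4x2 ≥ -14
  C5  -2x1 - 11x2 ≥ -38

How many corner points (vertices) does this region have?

The feasible vertices (each the meet of two boundaries and inside every other half-plane) are:
  (13/9, 0)
  (14/3, 0)
  (55/18, 29/24)

3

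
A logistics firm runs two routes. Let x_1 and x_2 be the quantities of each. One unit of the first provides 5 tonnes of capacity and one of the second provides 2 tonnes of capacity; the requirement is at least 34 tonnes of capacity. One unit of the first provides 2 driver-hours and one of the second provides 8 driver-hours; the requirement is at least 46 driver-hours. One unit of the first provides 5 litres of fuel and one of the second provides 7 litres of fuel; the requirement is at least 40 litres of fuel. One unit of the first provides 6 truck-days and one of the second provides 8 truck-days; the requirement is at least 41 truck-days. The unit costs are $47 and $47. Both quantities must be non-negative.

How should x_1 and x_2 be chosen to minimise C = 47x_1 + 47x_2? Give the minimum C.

x_1 = 5, x_2 = 9/2, minimum C = 893/2

Extreme points and C = 47x_1 + 47x_2:
  (0, 17) → C = 799
  (23, 0) → C = 1081
  (5, 9/2) → C = 893/2
The feasible region is unbounded (it extends along (0, 1), (1, 0)), but C strictly increases along every unbounded feasible direction, so there is no improving ray and the minimum is attained at a vertex.

The optimum lies where 5x_1 + 2x_2 = 34 and 2x_1 + 8x_2 = 46.
Solving simultaneously gives x_1 = 5, x_2 = 9/2.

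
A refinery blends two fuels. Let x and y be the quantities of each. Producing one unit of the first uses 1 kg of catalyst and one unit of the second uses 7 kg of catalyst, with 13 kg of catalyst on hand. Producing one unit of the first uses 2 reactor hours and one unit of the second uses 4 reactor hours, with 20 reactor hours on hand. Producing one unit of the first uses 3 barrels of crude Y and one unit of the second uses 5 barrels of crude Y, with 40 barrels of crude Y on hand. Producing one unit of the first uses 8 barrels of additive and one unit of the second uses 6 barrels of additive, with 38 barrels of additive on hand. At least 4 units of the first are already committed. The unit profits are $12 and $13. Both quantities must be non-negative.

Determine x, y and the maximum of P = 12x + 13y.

x = 4, y = 1, maximum P = 61

Corner points and P = 12x + 13y:
  (19/4, 0) → P = 57
  (4, 0) → P = 48
  (4, 1) → P = 61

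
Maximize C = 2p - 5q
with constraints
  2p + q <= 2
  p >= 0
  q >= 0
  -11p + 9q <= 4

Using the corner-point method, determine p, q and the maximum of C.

p = 1, q = 0, maximum C = 2

The optimum lies where 2p + q = 2 and q = 0.
Solving simultaneously gives p = 1, q = 0.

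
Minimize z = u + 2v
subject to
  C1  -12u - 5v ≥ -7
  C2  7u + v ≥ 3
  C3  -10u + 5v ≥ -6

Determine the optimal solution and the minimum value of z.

u = 7/15, v = -4/15, minimum z = -1/15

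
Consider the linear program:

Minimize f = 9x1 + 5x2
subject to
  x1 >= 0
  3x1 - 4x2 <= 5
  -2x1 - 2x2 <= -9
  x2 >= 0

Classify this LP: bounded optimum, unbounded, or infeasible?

Vertices and f = 9x1 + 5x2:
  (0, 9/2) → f = 45/2
  (23/7, 17/14) → f = 499/14
The feasible region has finitely many vertices and no improving ray; the minimum is 45/2 at (0, 9/2).

bounded optimum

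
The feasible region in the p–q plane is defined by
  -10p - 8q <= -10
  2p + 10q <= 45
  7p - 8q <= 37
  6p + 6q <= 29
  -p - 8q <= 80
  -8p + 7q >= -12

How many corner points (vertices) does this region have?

Of the 15 pairwise boundary intersections, those satisfying every inequality are:
  (-65/21, 215/42)
  (83/67, -20/67)
  (5/12, 53/12)
  (55/18, 16/9)

4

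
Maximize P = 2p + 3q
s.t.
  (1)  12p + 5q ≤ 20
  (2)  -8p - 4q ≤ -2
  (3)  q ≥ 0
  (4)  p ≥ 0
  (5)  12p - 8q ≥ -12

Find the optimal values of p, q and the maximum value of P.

p = 25/39, q = 32/13, maximum P = 26/3

Feasible corners and P = 2p + 3q:
  (5/3, 0) → P = 10/3
  (25/39, 32/13) → P = 26/3
  (1/4, 0) → P = 1/2
  (0, 1/2) → P = 3/2
  (0, 3/2) → P = 9/2

The optimum lies where 12p + 5q = 20 and 12p - 8q = -12.
Solving simultaneously gives p = 25/39, q = 32/13.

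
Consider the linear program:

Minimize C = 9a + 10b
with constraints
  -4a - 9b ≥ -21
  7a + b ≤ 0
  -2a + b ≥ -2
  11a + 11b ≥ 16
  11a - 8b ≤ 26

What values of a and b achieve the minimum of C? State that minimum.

a = -8/33, b = 56/33, minimum C = 488/33

Corner points and C = 9a + 10b:
  (-21/59, 147/59) → C = 1281/59
  (-87/55, 167/55) → C = 887/55
  (-8/33, 56/33) → C = 488/33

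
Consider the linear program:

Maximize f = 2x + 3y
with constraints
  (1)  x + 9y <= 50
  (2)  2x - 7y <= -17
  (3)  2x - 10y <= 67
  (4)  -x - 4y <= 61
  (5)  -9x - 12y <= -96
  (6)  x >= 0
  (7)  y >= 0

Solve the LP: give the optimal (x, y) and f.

x = 197/25, y = 117/25, maximum f = 149/5

Extreme points and f = 2x + 3y:
  (197/25, 117/25) → f = 149/5
  (88/23, 118/23) → f = 530/23
  (156/29, 115/29) → f = 657/29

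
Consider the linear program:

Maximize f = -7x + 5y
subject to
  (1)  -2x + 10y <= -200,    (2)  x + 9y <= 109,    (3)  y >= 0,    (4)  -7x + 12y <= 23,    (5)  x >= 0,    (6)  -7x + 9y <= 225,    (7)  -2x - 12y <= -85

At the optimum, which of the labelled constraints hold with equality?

(1) and (3)

Extreme points and f = -7x + 5y:
  (1445/14, 9/14) → f = -5035/7
  (100, 0) → f = -700
  (109, 0) → f = -763

The maximum is at (100, 0). Substituting into each constraint, equality holds for (1) and (3); the remaining constraints have slack.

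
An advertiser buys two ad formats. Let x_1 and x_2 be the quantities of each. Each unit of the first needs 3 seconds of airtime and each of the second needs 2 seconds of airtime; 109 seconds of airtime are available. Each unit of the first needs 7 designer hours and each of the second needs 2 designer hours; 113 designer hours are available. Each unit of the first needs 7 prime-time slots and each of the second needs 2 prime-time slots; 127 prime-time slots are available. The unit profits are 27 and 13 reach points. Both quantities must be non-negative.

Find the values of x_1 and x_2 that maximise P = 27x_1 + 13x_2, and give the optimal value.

x_1 = 1, x_2 = 53, maximum P = 716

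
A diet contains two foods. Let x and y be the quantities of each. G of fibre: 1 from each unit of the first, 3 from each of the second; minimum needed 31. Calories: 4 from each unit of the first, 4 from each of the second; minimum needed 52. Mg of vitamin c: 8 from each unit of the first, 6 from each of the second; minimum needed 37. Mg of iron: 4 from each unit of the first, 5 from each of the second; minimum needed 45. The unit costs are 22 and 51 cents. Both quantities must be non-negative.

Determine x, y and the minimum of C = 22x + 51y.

x = 4, y = 9, minimum C = 547

The feasible region is unbounded (it extends along (0, 1), (1, 0)), but C strictly increases along every unbounded feasible direction, so there is no improving ray and the minimum is attained at a vertex.

The optimum lies where x + 3y = 31 and 4x + 4y = 52.
Solving simultaneously gives x = 4, y = 9.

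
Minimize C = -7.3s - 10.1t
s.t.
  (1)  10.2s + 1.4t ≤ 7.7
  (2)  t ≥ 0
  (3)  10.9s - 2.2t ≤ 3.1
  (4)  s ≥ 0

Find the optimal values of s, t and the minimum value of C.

s = 0, t = 5.5, minimum C = -55.55

Corner points and C = -7.3s - 10.1t:
  (1064/1885, 5231/3770) → C = -943/52
  (0, 11/2) → C = -1111/20
  (31/109, 0) → C = -2263/1090
  (0, 0) → C = 0

At the optimal vertex, 10.2s + 1.4t = 7.7 and s = 0.
Solving simultaneously gives s = 0, t = 11/2.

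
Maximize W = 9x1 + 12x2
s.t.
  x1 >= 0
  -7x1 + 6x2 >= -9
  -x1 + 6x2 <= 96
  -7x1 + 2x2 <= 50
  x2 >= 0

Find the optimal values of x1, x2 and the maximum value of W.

Extreme points and W = 9x1 + 12x2:
  (0, 16) → W = 192
  (0, 0) → W = 0
  (35/2, 227/12) → W = 769/2
  (9/7, 0) → W = 81/7

The optimum lies where -7x1 + 6x2 = -9 and -x1 + 6x2 = 96.
Solving simultaneously gives x1 = 35/2, x2 = 227/12.

x1 = 35/2, x2 = 227/12, maximum W = 769/2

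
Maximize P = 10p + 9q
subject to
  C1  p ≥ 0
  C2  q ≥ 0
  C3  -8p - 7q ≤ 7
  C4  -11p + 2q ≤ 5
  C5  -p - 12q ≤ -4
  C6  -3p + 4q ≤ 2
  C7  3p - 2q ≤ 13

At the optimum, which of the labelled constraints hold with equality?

C6 and C7

Corner points and P = 10p + 9q:
  (0, 1/3) → P = 3
  (0, 1/2) → P = 9/2
  (4, 0) → P = 40
  (13/3, 0) → P = 130/3
  (28/3, 15/2) → P = 965/6

The maximum is at (28/3, 15/2). Substituting into each constraint, equality holds for C6 and C7; the remaining constraints have slack.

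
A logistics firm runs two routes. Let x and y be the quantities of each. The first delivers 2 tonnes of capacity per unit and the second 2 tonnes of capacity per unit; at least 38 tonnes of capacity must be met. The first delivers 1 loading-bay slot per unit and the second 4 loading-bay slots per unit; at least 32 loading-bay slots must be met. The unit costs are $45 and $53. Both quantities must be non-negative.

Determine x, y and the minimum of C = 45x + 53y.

x = 44/3, y = 13/3, minimum C = 2669/3

Corner points and C = 45x + 53y:
  (0, 19) → C = 1007
  (32, 0) → C = 1440
  (44/3, 13/3) → C = 2669/3
The feasible region is unbounded (it extends along (0, 1), (1, 0)), but C strictly increases along every unbounded feasible direction, so there is no improving ray and the minimum is attained at a vertex.

The optimum lies where 2x + 2y = 38 and x + 4y = 32.
Solving simultaneously gives x = 44/3, y = 13/3.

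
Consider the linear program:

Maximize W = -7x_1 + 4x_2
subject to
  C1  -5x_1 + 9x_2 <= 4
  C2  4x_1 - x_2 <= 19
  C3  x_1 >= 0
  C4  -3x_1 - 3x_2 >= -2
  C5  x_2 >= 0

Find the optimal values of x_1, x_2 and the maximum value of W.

x_1 = 0, x_2 = 4/9, maximum W = 16/9

Feasible corners and W = -7x_1 + 4x_2:
  (0, 4/9) → W = 16/9
  (1/7, 11/21) → W = 23/21
  (0, 0) → W = 0
  (2/3, 0) → W = -14/3

The binding constraints are -5x_1 + 9x_2 = 4 and x_1 = 0.
Solving simultaneously gives x_1 = 0, x_2 = 4/9.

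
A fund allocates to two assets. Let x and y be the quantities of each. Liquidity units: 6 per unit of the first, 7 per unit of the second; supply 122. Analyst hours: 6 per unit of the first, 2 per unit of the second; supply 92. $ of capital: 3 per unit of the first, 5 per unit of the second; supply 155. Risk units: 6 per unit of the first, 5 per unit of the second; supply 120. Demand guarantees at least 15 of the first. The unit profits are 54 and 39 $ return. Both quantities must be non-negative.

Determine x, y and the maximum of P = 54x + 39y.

x = 15, y = 1, maximum P = 849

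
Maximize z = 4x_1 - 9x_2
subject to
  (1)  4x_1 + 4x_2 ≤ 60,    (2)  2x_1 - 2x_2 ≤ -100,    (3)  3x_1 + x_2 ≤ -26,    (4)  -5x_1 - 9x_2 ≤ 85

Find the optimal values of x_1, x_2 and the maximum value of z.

The feasible region is unbounded (it extends along (-1, 1), (-9, 5)), but z strictly decreases along every unbounded feasible direction, so there is no improving ray and the maximum is attained at a vertex.

x_1 = -535/14, x_2 = 165/14, maximum z = -3625/14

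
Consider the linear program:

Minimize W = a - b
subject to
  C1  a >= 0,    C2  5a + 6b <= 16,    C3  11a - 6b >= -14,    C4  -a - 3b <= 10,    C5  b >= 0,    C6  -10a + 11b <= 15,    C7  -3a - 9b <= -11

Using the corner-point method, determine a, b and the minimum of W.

Vertices and W = a - b:
  (0, 15/11) → W = -15/11
  (0, 11/9) → W = -11/9
  (86/115, 47/23) → W = -149/115
  (26/9, 7/27) → W = 71/27

At the optimal vertex, a = 0 and -10a + 11b = 15.
Solving simultaneously gives a = 0, b = 15/11.

a = 0, b = 15/11, minimum W = -15/11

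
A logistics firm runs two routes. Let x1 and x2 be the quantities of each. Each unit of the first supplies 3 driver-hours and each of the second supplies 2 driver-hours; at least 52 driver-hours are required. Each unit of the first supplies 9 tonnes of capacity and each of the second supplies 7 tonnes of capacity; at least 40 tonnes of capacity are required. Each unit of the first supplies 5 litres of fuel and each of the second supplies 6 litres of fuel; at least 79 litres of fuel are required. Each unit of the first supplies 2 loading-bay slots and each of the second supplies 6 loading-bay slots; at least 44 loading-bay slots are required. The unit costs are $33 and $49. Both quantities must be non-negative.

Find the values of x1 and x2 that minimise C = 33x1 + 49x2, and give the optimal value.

x1 = 16, x2 = 2, minimum C = 626

Vertices and C = 33x1 + 49x2:
  (0, 26) → C = 1274
  (22, 0) → C = 726
  (16, 2) → C = 626
The feasible region is unbounded (it extends along (0, 1), (1, 0)), but C strictly increases along every unbounded feasible direction, so there is no improving ray and the minimum is attained at a vertex.

At the optimal vertex, 3x1 + 2x2 = 52 and 2x1 + 6x2 = 44.
Solving simultaneously gives x1 = 16, x2 = 2.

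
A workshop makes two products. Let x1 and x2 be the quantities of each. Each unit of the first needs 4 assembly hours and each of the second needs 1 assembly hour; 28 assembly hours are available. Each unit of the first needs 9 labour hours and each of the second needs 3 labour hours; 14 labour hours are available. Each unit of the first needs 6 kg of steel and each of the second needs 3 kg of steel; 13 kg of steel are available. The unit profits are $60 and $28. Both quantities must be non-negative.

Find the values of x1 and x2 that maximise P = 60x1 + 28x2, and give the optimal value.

Feasible corners and P = 60x1 + 28x2:
  (0, 0) → P = 0
  (0, 13/3) → P = 364/3
  (14/9, 0) → P = 280/3
  (1/3, 11/3) → P = 368/3

The optimum lies where 9x1 + 3x2 = 14 and 6x1 + 3x2 = 13.
Solving simultaneously gives x1 = 1/3, x2 = 11/3.

x1 = 1/3, x2 = 11/3, maximum P = 368/3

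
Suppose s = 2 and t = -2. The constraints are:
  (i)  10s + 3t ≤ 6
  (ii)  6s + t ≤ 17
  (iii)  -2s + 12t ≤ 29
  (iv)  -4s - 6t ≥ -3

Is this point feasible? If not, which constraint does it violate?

not feasible — violates (i)

Constraint (i): 10s + 3t = 14, which is not ≤ 6. All other constraints are satisfied.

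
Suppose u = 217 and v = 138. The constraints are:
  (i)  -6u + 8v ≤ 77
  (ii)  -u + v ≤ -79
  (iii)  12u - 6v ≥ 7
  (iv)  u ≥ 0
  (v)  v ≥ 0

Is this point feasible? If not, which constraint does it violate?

(i): -198 ≤ 77 ✓
(ii): -79 ≤ -79 ✓
(iii): 1776 ≥ 7 ✓
(iv): 217 ≥ 0 ✓
(v): 138 ≥ 0 ✓

feasible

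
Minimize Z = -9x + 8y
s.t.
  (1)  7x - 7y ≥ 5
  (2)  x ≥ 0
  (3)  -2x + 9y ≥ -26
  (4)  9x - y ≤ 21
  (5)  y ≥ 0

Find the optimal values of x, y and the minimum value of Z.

Feasible corners and Z = -9x + 8y:
  (71/28, 51/28) → Z = -33/4
  (5/7, 0) → Z = -45/7
  (7/3, 0) → Z = -21

At the optimal vertex, 9x - y = 21 and y = 0.
Solving simultaneously gives x = 7/3, y = 0.

x = 7/3, y = 0, minimum Z = -21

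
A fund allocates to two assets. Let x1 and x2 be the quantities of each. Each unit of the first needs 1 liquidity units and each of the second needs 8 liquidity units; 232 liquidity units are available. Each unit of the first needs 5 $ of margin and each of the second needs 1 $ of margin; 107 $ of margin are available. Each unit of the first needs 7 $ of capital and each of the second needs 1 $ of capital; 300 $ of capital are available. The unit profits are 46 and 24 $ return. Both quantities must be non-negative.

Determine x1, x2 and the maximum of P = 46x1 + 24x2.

x1 = 16, x2 = 27, maximum P = 1384

Extreme points and P = 46x1 + 24x2:
  (0, 0) → P = 0
  (0, 29) → P = 696
  (107/5, 0) → P = 4922/5
  (16, 27) → P = 1384

The optimum lies where x1 + 8x2 = 232 and 5x1 + x2 = 107.
Solving simultaneously gives x1 = 16, x2 = 27.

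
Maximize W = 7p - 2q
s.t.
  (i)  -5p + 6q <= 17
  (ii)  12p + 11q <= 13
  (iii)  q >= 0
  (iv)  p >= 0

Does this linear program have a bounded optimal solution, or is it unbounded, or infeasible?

bounded optimum

Vertices and W = 7p - 2q:
  (13/12, 0) → W = 91/12
  (0, 13/11) → W = -26/11
  (0, 0) → W = 0
The feasible region has finitely many vertices and no improving ray; the maximum is 91/12 at (13/12, 0).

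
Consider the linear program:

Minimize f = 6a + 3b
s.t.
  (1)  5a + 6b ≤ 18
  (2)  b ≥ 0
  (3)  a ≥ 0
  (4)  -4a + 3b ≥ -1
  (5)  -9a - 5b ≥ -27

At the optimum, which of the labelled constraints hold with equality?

Extreme points and f = 6a + 3b:
  (0, 3) → f = 9
  (20/13, 67/39) → f = 187/13
  (0, 0) → f = 0
  (1/4, 0) → f = 3/2

The minimum is at (0, 0). Substituting into each constraint, equality holds for (2) and (3); the remaining constraints have slack.

(2) and (3)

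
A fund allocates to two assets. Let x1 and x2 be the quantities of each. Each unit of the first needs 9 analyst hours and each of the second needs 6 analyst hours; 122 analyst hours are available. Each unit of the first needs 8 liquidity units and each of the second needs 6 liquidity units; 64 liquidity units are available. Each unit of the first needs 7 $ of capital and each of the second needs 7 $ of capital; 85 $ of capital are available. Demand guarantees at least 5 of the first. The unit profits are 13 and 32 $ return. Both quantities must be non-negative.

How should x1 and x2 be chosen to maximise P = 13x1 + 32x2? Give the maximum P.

x1 = 5, x2 = 4, maximum P = 193

Extreme points and P = 13x1 + 32x2:
  (8, 0) → P = 104
  (5, 0) → P = 65
  (5, 4) → P = 193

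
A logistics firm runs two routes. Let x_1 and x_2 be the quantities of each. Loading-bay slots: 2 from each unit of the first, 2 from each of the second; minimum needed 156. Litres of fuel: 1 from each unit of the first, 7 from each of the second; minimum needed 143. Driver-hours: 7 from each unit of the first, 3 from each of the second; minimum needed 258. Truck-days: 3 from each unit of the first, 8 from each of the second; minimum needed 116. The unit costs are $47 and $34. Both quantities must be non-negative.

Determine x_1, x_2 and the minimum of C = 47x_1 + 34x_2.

x_1 = 6, x_2 = 72, minimum C = 2730

Feasible corners and C = 47x_1 + 34x_2:
  (0, 86) → C = 2924
  (143, 0) → C = 6721
  (403/6, 65/6) → C = 21151/6
  (6, 72) → C = 2730
The feasible region is unbounded (it extends along (0, 1), (1, 0)), but C strictly increases along every unbounded feasible direction, so there is no improving ray and the minimum is attained at a vertex.

The binding constraints are 2x_1 + 2x_2 = 156 and 7x_1 + 3x_2 = 258.
Solving simultaneously gives x_1 = 6, x_2 = 72.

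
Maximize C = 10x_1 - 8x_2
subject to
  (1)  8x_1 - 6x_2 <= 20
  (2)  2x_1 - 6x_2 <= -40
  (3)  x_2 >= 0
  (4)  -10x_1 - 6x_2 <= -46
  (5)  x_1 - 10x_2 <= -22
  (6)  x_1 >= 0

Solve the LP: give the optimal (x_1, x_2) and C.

Feasible corners and C = 10x_1 - 8x_2:
  (10, 10) → C = 20
  (1/2, 41/6) → C = -149/3
  (0, 23/3) → C = -184/3
The feasible region is unbounded (it extends along (0, 1), (3, 4)), but C strictly decreases along every unbounded feasible direction, so there is no improving ray and the maximum is attained at a vertex.

At the optimal vertex, 8x_1 - 6x_2 = 20 and 2x_1 - 6x_2 = -40.
Solving simultaneously gives x_1 = 10, x_2 = 10.

x_1 = 10, x_2 = 10, maximum C = 20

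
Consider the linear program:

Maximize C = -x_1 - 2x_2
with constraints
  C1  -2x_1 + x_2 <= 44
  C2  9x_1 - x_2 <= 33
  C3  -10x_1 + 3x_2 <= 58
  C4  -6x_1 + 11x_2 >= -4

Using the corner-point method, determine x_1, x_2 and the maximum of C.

Vertices and C = -x_1 - 2x_2:
  (157/17, 852/17) → C = -1861/17
  (359/93, 54/31) → C = -683/93
  (-325/46, -97/23) → C = 31/2

The binding constraints are -10x_1 + 3x_2 = 58 and -6x_1 + 11x_2 = -4.
Solving simultaneously gives x_1 = -325/46, x_2 = -97/23.

x_1 = -325/46, x_2 = -97/23, maximum C = 31/2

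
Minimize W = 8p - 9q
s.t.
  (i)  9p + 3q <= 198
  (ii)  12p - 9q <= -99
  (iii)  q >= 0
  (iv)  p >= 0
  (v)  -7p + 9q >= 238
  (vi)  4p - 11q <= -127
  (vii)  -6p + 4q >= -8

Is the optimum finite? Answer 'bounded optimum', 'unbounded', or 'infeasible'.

bounded optimum

Feasible corners and W = 8p - 9q:
  (0, 66) → W = -594
  (178/17, 588/17) → W = -3868/17
  (0, 238/9) → W = -238
The feasible region has finitely many vertices and no improving ray; the minimum is -594 at (0, 66).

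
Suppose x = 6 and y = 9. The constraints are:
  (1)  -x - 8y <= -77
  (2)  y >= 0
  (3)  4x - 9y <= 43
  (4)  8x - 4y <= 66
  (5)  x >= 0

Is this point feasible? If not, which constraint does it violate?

(1): -78 ≤ -77 ✓
(2): 9 ≥ 0 ✓
(3): -57 ≤ 43 ✓
(4): 12 ≤ 66 ✓
(5): 6 ≥ 0 ✓

feasible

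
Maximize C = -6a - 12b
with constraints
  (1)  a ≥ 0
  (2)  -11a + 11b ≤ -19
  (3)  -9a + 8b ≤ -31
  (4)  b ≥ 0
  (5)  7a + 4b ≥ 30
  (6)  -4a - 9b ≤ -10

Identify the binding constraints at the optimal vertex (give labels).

(4) and (5)

Corner points and C = -6a - 12b:
  (189/11, 170/11) → C = -3174/11
  (91/23, 53/92) → C = -705/23
  (30/7, 0) → C = -180/7
The feasible region is unbounded (it extends along (1, 0), (1, 1)), but C strictly decreases along every unbounded feasible direction, so there is no improving ray and the maximum is attained at a vertex.

The maximum is at (30/7, 0). Substituting into each constraint, equality holds for (4) and (5); the remaining constraints have slack.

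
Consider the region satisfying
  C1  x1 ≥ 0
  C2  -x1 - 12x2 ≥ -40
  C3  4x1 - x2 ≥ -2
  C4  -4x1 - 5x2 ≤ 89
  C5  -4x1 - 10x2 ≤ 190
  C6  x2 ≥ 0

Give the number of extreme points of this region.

The feasible vertices (each the meet of two boundaries and inside every other half-plane) are:
  (0, 2)
  (0, 0)
  (16/49, 162/49)
  (40, 0)

4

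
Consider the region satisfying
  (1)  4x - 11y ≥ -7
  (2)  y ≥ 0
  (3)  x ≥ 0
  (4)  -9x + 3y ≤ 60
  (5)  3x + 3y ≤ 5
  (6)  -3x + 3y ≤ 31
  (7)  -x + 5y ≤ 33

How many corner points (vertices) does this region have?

Of the 21 pairwise boundary intersections, those satisfying every inequality are:
  (0, 7/11)
  (34/45, 41/45)
  (0, 0)
  (5/3, 0)

4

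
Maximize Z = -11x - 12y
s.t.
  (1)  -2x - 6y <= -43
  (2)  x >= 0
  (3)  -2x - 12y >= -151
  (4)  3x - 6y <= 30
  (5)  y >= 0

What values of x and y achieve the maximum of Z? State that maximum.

x = 0, y = 43/6, maximum Z = -86

Feasible corners and Z = -11x - 12y:
  (0, 43/6) → Z = -86
  (73/5, 23/10) → Z = -941/5
  (0, 151/12) → Z = -151
  (211/8, 131/16) → Z = -3107/8

The binding constraints are -2x - 6y = -43 and x = 0.
Solving simultaneously gives x = 0, y = 43/6.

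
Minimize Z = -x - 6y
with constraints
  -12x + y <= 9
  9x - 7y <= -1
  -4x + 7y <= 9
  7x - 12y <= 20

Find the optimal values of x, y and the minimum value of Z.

x = 8/5, y = 11/5, minimum Z = -74/5

Feasible corners and Z = -x - 6y:
  (-62/75, -23/25) → Z = 476/75
  (-27/40, 9/10) → Z = -189/40
  (8/5, 11/5) → Z = -74/5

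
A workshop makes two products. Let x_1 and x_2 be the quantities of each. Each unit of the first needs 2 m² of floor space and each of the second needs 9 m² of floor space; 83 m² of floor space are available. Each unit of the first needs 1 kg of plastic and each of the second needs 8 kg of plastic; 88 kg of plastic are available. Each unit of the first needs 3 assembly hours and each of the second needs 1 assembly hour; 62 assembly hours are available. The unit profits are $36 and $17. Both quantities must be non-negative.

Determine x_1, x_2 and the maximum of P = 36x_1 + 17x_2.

x_1 = 19, x_2 = 5, maximum P = 769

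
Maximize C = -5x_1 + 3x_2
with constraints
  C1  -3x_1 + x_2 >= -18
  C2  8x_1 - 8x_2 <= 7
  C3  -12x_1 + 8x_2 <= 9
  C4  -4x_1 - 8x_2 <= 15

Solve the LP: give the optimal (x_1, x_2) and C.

Feasible corners and C = -5x_1 + 3x_2:
  (137/16, 123/16) → C = -79/4
  (51/4, 81/4) → C = -3
  (-2/3, -37/24) → C = -31/24
  (-3/2, -9/8) → C = 33/8

The binding constraints are -12x_1 + 8x_2 = 9 and -4x_1 - 8x_2 = 15.
Solving simultaneously gives x_1 = -3/2, x_2 = -9/8.

x_1 = -3/2, x_2 = -9/8, maximum C = 33/8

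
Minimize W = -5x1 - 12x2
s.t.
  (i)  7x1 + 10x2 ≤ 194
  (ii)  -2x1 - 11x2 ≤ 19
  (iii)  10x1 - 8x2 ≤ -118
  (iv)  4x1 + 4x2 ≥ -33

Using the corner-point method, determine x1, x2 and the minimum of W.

x1 = -553/6, x2 = 1007/12, minimum W = -3277/6

Corner points and W = -5x1 - 12x2:
  (31/13, 461/26) → W = -2921/13
  (-553/6, 1007/12) → W = -3277/6
  (-92/9, 71/36) → W = 247/9

At the optimal vertex, 7x1 + 10x2 = 194 and 4x1 + 4x2 = -33.
Solving simultaneously gives x1 = -553/6, x2 = 1007/12.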